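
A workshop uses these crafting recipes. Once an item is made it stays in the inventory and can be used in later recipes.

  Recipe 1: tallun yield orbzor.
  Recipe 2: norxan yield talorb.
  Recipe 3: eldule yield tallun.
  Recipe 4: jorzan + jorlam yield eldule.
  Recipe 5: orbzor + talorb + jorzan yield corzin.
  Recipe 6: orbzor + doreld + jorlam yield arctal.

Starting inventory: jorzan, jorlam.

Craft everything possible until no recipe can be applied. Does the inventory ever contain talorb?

talorb would need norxan (Recipe 2), but norxan is never obtained.

No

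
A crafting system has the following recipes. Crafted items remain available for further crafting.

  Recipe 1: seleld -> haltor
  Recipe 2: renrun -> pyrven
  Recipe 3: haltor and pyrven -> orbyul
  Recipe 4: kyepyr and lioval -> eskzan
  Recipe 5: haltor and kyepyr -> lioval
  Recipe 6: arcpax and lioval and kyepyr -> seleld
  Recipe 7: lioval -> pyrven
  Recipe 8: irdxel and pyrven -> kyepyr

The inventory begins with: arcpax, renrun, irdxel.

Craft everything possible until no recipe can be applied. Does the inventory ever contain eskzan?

eskzan would need kyepyr and lioval (Recipe 4), but lioval is never obtained.

No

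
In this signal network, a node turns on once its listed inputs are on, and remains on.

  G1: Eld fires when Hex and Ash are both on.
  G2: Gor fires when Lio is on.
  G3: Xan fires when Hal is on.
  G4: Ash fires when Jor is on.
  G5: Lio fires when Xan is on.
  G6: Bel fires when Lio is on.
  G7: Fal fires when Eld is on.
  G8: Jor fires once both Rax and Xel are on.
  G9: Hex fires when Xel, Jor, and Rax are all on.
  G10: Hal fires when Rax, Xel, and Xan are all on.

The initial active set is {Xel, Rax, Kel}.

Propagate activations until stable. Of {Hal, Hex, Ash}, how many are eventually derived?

2

G8: Rax and Xel on → Jor on.
G9: Xel, Jor, and Rax on → Hex on.
Jor is on, so Ash fires (G4).
Hal would need Rax, Xel, and Xan (G10), but Xan never turns on.
Hex: reached.
Ash: reached.
Reached: Hex and Ash — 2 of the 3.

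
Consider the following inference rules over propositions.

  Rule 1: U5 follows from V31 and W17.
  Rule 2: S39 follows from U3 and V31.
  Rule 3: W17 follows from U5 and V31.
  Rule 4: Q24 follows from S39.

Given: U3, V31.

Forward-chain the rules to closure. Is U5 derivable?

No

U5 would need V31 and W17 (Rule 1), but W17 is never established.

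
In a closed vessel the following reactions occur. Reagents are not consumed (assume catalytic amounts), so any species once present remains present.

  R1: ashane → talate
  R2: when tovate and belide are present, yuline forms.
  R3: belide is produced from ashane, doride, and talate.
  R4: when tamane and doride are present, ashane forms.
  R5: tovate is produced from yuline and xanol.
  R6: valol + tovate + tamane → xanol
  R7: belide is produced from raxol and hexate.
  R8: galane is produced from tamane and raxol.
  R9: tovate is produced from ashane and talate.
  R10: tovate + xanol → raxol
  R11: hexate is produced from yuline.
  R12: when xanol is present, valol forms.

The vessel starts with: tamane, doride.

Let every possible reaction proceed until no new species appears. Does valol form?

valol would need xanol (R12), but xanol never forms.

No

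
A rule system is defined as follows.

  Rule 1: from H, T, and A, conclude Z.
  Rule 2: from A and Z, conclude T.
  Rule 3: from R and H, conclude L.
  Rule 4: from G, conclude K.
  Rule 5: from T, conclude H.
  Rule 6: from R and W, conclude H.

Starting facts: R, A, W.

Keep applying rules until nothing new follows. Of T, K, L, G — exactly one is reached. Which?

From R and W, Rule 6 gives H.
R and H hold, so L follows (Rule 3).
K would need G (Rule 4), but G is never established. No rule produces G, and it is not given. T would need A and Z (Rule 2), but Z is never established.

L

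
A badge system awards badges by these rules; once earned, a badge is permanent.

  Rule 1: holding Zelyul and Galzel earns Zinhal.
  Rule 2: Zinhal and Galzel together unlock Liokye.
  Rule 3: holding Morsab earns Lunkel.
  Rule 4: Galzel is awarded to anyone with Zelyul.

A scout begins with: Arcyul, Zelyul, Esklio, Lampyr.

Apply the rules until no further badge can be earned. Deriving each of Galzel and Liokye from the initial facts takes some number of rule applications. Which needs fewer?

Galzel: With Zelyul, Galzel is earned (Rule 4). [1 rule application]
Liokye: With Zelyul, Galzel is earned (Rule 4). With Zelyul and Galzel, Zinhal is earned (Rule 1). With Zinhal and Galzel, Liokye is earned (Rule 2). [3 rule applications]
Galzel needs fewer.

Galzel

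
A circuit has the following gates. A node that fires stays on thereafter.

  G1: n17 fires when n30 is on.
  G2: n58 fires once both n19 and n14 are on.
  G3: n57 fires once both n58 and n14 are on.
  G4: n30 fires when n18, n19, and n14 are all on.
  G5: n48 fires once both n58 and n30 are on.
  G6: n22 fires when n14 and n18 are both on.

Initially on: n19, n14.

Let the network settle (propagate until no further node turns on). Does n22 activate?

n22 would need n14 and n18 (G6), but n18 never turns on.

No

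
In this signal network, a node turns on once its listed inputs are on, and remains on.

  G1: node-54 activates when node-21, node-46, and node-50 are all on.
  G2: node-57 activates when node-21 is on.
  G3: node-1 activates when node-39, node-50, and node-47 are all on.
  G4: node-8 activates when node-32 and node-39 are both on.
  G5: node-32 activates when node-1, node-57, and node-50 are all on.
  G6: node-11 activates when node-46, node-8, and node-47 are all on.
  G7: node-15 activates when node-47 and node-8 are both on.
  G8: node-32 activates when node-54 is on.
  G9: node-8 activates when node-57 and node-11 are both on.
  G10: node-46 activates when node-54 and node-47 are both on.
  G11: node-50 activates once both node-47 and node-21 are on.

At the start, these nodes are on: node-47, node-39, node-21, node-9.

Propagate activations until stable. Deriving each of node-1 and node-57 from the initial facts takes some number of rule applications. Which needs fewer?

node-57

node-57: G2: node-21 on → node-57 on. [1 rule application]
node-1: G11: node-47 and node-21 on → node-50 on. node-39, node-50, and node-47 are on, so node-1 activates (G3). [2 rule applications]
node-57 needs fewer.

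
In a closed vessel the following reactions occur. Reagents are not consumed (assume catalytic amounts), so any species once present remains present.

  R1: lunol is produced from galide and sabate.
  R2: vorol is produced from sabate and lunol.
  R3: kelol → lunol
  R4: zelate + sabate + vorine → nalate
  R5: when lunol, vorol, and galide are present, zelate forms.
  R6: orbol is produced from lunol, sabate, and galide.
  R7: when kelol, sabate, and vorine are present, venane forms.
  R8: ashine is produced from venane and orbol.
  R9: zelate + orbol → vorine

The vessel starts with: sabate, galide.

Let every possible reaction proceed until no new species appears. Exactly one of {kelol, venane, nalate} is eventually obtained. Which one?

galide and sabate present → lunol forms (R1).
lunol, sabate, and galide present → orbol forms (R6).
sabate and lunol present → vorol forms (R2).
lunol, vorol, and galide present → zelate forms (R5).
zelate and orbol present → vorine forms (R9).
zelate, sabate, and vorine present → nalate forms (R4).
No rule produces kelol, and it is not given. venane would need kelol, sabate, and vorine (R7), but kelol never forms.

nalate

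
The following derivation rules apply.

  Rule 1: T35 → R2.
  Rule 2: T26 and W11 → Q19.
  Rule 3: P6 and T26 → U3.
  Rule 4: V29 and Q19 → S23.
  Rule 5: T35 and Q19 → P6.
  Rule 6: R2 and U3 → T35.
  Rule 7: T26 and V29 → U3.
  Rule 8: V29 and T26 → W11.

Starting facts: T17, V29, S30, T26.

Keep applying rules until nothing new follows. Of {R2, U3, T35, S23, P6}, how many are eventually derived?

2

From T26 and V29, Rule 7 gives U3.
V29 and T26 hold, so W11 follows (Rule 8).
T26 and W11 hold, so Q19 follows (Rule 2).
V29 and Q19 hold, so S23 follows (Rule 4).
R2 would need T35 (Rule 1), but T35 is never established.
U3: reached.
T35 would need R2 and U3 (Rule 6), but R2 is never established.
S23: reached.
P6 would need T35 and Q19 (Rule 5), but T35 is never established.
Reached: U3 and S23 — 2 of the 5.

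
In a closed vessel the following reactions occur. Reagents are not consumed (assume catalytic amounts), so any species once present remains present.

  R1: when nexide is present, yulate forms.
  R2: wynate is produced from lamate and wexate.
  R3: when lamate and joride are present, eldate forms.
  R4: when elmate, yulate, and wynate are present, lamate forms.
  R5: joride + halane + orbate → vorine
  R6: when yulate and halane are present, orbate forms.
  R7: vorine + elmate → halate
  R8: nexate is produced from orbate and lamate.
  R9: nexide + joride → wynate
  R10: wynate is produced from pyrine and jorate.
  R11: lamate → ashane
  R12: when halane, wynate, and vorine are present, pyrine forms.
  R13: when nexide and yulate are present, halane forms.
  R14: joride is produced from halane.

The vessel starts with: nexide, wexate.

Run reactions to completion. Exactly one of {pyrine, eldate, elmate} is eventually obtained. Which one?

nexide present → yulate forms (R1).
nexide and yulate present → halane forms (R13).
halane present → joride forms (R14).
yulate and halane present → orbate forms (R6).
nexide and joride present → wynate forms (R9).
joride, halane, and orbate present → vorine forms (R5).
halane, wynate, and vorine present → pyrine forms (R12).
eldate would need lamate and joride (R3), but lamate never forms. No rule produces elmate, and it is not given.

pyrine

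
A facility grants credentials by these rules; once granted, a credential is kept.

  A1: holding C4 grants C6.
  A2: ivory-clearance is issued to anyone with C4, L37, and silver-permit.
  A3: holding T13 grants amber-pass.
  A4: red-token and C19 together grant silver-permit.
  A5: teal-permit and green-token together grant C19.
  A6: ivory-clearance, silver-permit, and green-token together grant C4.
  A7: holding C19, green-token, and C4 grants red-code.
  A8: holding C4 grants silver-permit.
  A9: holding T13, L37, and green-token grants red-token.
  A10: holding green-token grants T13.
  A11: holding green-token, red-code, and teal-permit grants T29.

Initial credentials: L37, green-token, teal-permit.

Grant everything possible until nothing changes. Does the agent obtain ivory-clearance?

No

ivory-clearance would need C4, L37, and silver-permit (A2), but C4 is never granted.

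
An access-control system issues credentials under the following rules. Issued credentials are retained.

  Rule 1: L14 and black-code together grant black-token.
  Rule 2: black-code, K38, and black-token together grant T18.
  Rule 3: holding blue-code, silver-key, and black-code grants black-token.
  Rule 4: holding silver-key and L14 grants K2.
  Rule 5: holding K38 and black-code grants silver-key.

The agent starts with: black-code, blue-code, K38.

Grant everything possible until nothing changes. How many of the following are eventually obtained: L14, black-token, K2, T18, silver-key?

Holding K38 and black-code grants silver-key (Rule 5).
Holding blue-code, silver-key, and black-code grants black-token (Rule 3).
Holding black-code, K38, and black-token grants T18 (Rule 2).
No rule produces L14, and it is not given.
black-token: reached.
K2 would need silver-key and L14 (Rule 4), but L14 is never granted.
T18: reached.
silver-key: reached.
Reached: black-token, T18, and silver-key — 3 of the 5.

3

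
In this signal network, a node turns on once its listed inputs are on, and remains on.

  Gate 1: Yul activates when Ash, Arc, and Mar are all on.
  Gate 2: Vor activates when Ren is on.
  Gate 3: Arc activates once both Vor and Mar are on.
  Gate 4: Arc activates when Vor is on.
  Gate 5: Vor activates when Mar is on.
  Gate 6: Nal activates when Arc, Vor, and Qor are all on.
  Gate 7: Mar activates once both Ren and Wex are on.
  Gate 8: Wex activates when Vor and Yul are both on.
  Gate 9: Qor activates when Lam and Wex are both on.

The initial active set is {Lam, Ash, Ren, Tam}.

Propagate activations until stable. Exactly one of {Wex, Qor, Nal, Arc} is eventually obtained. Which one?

Gate 2: Ren on → Vor on.
Gate 4: Vor on → Arc on.
Nal would need Arc, Vor, and Qor (Gate 6), but Qor never turns on. Qor would need Lam and Wex (Gate 9), but Wex never turns on. Wex would need Vor and Yul (Gate 8), but Yul never turns on.

Arc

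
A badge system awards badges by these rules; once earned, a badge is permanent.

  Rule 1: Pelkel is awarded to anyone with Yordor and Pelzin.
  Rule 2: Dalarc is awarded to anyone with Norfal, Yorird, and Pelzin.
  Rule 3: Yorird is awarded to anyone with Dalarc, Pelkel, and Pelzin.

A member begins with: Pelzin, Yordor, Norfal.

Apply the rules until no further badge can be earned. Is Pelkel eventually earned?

With Yordor and Pelzin, Pelkel is earned (Rule 1).

Yes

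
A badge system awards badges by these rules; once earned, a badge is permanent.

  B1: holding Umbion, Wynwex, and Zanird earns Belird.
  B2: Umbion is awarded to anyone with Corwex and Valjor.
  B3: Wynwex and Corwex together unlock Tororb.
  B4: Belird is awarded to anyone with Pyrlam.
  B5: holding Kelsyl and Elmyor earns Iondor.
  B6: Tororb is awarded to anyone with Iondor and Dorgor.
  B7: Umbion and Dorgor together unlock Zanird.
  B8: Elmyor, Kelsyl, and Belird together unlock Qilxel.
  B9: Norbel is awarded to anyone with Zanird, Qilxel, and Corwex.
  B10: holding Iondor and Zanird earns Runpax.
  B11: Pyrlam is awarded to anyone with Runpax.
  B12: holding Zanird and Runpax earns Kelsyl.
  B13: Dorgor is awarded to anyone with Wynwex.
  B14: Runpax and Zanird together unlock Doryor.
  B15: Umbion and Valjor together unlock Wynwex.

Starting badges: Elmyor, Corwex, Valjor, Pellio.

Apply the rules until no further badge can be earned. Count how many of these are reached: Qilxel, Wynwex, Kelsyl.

With Corwex and Valjor, Umbion is earned (B2).
With Umbion and Valjor, Wynwex is earned (B15).
Qilxel would need Elmyor, Kelsyl, and Belird (B8), but Kelsyl is never earned.
Wynwex: reached.
Kelsyl would need Zanird and Runpax (B12), but Runpax is never earned.
Reached: Wynwex — 1 of the 3.

1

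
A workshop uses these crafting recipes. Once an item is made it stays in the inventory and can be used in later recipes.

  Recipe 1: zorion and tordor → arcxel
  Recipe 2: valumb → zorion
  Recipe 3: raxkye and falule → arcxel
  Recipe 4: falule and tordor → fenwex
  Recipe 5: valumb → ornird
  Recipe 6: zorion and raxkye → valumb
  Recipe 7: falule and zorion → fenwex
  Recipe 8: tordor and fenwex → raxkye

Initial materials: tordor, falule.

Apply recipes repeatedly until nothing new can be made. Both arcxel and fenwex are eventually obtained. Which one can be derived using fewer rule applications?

fenwex

fenwex: Using Recipe 4, falule and tordor make fenwex. [1 rule application]
arcxel: falule and tordor → fenwex (Recipe 4). Using Recipe 8, tordor and fenwex make raxkye. Using Recipe 3, raxkye and falule make arcxel. [3 rule applications]
fenwex needs fewer.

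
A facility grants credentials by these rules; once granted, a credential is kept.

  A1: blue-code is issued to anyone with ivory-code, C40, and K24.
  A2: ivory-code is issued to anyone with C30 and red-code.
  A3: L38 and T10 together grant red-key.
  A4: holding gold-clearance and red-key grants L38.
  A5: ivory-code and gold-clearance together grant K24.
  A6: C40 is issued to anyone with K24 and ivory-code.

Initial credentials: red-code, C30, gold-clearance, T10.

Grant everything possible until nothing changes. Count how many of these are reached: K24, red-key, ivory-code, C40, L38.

Holding C30 and red-code grants ivory-code (A2).
Holding ivory-code and gold-clearance grants K24 (A5).
Holding K24 and ivory-code grants C40 (A6).
K24: reached.
red-key would need L38 and T10 (A3), but L38 is never granted.
ivory-code: reached.
C40: reached.
L38 would need gold-clearance and red-key (A4), but red-key is never granted.
Reached: K24, ivory-code, and C40 — 3 of the 5.

3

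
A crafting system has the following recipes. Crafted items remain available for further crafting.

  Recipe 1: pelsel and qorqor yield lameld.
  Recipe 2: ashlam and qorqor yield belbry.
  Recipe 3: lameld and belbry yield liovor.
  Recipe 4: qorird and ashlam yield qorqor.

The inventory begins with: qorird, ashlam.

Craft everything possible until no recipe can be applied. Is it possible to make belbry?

qorird and ashlam → qorqor (Recipe 4).
ashlam and qorqor → belbry (Recipe 2).

Yes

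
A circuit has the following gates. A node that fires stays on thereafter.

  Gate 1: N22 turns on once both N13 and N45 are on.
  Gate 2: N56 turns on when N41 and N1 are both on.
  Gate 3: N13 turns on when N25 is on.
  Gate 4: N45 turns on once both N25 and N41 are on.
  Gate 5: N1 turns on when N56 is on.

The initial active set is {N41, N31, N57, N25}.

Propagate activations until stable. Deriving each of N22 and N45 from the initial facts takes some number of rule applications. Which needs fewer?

N45: Gate 4: N25 and N41 on → N45 on. [1 rule application]
N22: Gate 4: N25 and N41 on → N45 on. N25 is on, so N13 turns on (Gate 3). Gate 1: N13 and N45 on → N22 on. [3 rule applications]
N45 needs fewer.

N45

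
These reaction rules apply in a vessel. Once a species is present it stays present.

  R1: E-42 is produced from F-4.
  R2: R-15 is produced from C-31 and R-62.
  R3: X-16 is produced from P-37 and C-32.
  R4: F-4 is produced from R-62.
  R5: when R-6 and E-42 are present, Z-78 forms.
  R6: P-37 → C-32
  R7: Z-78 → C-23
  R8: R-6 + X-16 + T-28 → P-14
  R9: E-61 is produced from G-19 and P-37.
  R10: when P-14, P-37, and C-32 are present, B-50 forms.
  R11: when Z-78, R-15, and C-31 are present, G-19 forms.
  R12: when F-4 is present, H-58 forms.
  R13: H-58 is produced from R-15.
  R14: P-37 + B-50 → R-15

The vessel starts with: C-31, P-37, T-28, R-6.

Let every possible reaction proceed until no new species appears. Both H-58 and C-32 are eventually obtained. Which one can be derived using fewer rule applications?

C-32

C-32: P-37 present → C-32 forms (R6). [1 rule application]
H-58: P-37 present → C-32 forms (R6). P-37 and C-32 present → X-16 forms (R3). R-6, X-16, and T-28 present → P-14 forms (R8). P-14, P-37, and C-32 present → B-50 forms (R10). P-37 and B-50 present → R-15 forms (R14). R-15 present → H-58 forms (R13). [6 rule applications]
C-32 needs fewer.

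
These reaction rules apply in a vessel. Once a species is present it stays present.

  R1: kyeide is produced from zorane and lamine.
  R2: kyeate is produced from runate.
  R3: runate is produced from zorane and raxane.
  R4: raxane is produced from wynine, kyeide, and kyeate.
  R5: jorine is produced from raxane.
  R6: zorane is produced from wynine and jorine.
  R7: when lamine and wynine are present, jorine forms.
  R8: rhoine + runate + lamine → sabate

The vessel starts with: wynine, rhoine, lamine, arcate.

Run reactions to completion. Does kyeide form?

Yes

lamine and wynine present → jorine forms (R7).
wynine and jorine present → zorane forms (R6).
zorane and lamine present → kyeide forms (R1).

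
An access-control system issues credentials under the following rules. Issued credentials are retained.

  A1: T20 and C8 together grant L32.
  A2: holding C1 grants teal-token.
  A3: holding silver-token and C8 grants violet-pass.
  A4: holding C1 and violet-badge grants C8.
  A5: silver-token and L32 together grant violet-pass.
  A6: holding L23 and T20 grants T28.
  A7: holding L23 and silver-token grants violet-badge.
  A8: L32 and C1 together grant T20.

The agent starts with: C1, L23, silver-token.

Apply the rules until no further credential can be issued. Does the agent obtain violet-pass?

Holding L23 and silver-token grants violet-badge (A7).
Holding C1 and violet-badge grants C8 (A4).
Holding silver-token and C8 grants violet-pass (A3).

Yes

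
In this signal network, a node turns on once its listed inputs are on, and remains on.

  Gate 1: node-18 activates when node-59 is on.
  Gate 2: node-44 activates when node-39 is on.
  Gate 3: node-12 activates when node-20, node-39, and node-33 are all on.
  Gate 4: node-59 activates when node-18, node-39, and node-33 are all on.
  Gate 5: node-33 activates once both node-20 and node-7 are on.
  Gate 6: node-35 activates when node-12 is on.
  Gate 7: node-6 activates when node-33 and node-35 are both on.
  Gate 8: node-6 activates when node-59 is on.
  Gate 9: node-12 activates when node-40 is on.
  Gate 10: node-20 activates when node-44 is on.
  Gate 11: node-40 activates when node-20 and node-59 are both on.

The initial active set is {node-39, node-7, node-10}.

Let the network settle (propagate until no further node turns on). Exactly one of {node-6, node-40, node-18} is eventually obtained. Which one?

node-6

Gate 2: node-39 on → node-44 on.
Gate 10: node-44 on → node-20 on.
Gate 5: node-20 and node-7 on → node-33 on.
Gate 3: node-20, node-39, and node-33 on → node-12 on.
Gate 6: node-12 on → node-35 on.
node-33 and node-35 are on, so node-6 activates (Gate 7).
node-18 would need node-59 (Gate 1), but node-59 never turns on. node-40 would need node-20 and node-59 (Gate 11), but node-59 never turns on.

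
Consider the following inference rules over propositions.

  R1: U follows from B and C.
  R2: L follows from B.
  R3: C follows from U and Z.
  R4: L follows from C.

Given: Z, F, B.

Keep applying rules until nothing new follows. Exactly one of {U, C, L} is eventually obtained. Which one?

L

From B, R2 gives L.
U would need B and C (R1), but C is never established. C would need U and Z (R3), but U is never established.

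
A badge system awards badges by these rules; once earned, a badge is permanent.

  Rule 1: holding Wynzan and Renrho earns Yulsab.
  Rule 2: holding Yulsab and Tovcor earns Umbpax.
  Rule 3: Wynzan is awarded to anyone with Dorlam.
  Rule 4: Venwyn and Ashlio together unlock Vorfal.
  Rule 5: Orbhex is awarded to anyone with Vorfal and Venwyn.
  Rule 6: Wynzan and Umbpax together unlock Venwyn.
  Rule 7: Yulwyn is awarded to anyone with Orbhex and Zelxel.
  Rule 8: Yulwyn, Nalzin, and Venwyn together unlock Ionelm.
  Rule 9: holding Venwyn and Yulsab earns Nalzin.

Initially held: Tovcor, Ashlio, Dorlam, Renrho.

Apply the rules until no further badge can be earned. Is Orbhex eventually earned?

Yes

With Dorlam, Wynzan is earned (Rule 3).
With Wynzan and Renrho, Yulsab is earned (Rule 1).
With Yulsab and Tovcor, Umbpax is earned (Rule 2).
With Wynzan and Umbpax, Venwyn is earned (Rule 6).
With Venwyn and Ashlio, Vorfal is earned (Rule 4).
With Vorfal and Venwyn, Orbhex is earned (Rule 5).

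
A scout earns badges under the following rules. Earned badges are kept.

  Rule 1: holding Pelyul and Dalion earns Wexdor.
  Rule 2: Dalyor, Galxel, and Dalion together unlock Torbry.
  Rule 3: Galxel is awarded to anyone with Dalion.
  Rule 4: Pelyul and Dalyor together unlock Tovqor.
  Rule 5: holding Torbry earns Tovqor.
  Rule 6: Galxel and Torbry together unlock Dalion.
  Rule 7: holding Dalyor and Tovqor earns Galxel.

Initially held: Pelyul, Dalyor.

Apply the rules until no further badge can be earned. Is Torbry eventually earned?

Torbry would need Dalyor, Galxel, and Dalion (Rule 2), but Dalion is never earned.

No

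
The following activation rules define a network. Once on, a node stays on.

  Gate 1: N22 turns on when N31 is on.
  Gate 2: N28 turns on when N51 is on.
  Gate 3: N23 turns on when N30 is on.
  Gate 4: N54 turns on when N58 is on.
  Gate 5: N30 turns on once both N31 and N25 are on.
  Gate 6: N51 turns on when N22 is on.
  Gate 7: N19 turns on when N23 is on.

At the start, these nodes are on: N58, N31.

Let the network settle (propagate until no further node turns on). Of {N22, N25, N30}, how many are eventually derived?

1

Gate 1: N31 on → N22 on.
N22: reached.
No rule produces N25, and it is not given.
N30 would need N31 and N25 (Gate 5), but N25 never turns on.
Reached: N22 — 1 of the 3.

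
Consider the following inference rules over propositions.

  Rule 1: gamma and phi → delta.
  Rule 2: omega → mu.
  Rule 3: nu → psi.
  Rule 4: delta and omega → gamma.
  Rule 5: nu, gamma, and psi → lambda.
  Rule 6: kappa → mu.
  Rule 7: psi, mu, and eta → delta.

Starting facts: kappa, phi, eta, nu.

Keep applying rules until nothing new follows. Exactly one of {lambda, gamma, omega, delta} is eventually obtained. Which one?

delta

From nu, Rule 3 gives psi.
kappa holds, so mu follows (Rule 6).
From psi, mu, and eta, Rule 7 gives delta.
gamma would need delta and omega (Rule 4), but omega is never established. No rule produces omega, and it is not given. lambda would need nu, gamma, and psi (Rule 5), but gamma is never established.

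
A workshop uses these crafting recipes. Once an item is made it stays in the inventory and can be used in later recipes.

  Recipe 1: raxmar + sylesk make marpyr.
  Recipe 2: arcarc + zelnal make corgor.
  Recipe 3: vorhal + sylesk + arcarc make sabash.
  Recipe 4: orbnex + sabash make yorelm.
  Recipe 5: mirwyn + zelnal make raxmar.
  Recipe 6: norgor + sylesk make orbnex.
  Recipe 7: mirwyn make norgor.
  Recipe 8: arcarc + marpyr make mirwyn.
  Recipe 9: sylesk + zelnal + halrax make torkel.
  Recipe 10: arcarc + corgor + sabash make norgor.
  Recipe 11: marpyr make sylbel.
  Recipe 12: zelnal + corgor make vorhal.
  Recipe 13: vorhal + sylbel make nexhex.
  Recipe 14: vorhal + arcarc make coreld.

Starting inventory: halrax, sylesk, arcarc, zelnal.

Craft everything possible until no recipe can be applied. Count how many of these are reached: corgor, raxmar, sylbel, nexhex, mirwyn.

1

arcarc + zelnal → corgor (Recipe 2).
corgor: reached.
raxmar would need mirwyn and zelnal (Recipe 5), but mirwyn is never obtained.
sylbel would need marpyr (Recipe 11), but marpyr is never obtained.
nexhex would need vorhal and sylbel (Recipe 13), but sylbel is never obtained.
mirwyn would need arcarc and marpyr (Recipe 8), but marpyr is never obtained.
Reached: corgor — 1 of the 5.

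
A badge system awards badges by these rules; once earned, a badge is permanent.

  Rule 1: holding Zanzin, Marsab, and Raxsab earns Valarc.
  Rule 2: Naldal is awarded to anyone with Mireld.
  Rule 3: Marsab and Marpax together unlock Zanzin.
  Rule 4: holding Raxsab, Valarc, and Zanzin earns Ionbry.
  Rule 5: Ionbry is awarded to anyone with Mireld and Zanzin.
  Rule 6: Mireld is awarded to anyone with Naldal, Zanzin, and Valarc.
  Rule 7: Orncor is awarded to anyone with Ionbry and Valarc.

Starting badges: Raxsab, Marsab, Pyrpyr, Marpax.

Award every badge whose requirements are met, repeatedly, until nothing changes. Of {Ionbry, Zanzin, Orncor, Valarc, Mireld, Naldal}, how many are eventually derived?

With Marsab and Marpax, Zanzin is earned (Rule 3).
With Zanzin, Marsab, and Raxsab, Valarc is earned (Rule 1).
With Raxsab, Valarc, and Zanzin, Ionbry is earned (Rule 4).
With Ionbry and Valarc, Orncor is earned (Rule 7).
Ionbry: reached.
Zanzin: reached.
Orncor: reached.
Valarc: reached.
Mireld would need Naldal, Zanzin, and Valarc (Rule 6), but Naldal is never earned.
Naldal would need Mireld (Rule 2), but Mireld is never earned.
Reached: Ionbry, Zanzin, Orncor, and Valarc — 4 of the 6.

4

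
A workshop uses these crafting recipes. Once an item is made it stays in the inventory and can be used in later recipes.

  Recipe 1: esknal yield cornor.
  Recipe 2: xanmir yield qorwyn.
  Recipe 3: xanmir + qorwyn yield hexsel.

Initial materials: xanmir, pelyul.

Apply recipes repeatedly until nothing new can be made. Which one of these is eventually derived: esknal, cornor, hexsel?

hexsel

xanmir → qorwyn (Recipe 2).
Using Recipe 3, xanmir and qorwyn make hexsel.
No rule produces esknal, and it is not given. cornor would need esknal (Recipe 1), but esknal is never obtained.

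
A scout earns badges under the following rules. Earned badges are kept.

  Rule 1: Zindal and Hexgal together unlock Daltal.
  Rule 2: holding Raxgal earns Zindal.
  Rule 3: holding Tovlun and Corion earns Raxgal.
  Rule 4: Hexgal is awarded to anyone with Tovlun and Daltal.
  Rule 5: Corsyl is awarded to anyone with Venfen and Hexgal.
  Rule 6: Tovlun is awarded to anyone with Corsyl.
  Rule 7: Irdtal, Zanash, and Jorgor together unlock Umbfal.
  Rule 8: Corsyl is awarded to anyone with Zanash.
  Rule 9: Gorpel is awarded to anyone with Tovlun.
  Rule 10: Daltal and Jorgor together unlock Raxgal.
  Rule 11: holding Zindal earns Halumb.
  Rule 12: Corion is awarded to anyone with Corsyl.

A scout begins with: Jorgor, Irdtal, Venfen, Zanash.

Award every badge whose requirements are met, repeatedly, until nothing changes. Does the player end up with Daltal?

No

Daltal would need Zindal and Hexgal (Rule 1), but Hexgal is never earned.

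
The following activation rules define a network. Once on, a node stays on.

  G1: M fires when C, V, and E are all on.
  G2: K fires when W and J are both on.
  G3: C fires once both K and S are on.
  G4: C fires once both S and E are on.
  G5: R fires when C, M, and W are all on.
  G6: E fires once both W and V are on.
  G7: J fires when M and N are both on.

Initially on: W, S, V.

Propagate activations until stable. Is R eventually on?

Yes

G6: W and V on → E on.
S and E are on, so C fires (G4).
C, V, and E are on, so M fires (G1).
C, M, and W are on, so R fires (G5).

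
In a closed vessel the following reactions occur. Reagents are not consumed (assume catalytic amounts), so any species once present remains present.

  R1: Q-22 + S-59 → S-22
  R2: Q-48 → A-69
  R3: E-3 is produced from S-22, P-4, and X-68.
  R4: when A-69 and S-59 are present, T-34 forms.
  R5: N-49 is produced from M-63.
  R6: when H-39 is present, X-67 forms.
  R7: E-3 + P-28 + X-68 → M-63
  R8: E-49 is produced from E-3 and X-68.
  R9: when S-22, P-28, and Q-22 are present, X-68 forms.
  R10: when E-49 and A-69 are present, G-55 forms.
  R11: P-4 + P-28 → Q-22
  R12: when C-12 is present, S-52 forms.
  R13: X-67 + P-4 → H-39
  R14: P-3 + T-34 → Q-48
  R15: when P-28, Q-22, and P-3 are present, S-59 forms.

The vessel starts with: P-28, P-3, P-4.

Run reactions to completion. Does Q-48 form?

No

Q-48 would need P-3 and T-34 (R14), but T-34 never forms.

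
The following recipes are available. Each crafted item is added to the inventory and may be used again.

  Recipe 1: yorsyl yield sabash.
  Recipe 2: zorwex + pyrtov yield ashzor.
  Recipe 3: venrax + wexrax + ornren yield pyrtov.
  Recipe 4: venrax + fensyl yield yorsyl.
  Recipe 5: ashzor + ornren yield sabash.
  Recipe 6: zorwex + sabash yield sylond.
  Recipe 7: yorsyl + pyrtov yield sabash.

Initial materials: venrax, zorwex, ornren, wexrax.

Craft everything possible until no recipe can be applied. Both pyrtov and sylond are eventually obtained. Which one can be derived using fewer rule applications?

pyrtov: Using Recipe 3, venrax, wexrax, and ornren make pyrtov. [1 rule application]
sylond: Using Recipe 3, venrax, wexrax, and ornren make pyrtov. zorwex + pyrtov → ashzor (Recipe 2). ashzor + ornren → sabash (Recipe 5). zorwex + sabash → sylond (Recipe 6). [4 rule applications]
pyrtov needs fewer.

pyrtov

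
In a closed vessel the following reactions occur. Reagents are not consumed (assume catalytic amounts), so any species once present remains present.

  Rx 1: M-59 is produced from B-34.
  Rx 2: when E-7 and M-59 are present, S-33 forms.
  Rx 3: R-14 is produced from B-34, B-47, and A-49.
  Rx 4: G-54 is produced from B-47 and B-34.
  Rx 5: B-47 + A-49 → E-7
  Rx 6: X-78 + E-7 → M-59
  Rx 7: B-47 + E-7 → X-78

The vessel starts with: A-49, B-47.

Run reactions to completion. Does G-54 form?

G-54 would need B-47 and B-34 (Rx 4), but B-34 never forms.

No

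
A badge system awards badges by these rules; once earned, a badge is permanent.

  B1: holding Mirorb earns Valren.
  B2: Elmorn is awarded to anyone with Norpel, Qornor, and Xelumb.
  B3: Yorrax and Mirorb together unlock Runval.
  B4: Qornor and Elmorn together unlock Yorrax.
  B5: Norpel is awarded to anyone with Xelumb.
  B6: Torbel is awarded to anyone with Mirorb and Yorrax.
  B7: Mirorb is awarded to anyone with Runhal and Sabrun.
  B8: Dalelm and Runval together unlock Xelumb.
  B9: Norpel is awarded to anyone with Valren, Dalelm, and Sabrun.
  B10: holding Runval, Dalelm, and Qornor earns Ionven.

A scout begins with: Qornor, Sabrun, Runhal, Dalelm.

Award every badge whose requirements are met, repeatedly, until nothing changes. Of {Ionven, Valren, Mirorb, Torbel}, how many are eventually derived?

2

With Runhal and Sabrun, Mirorb is earned (B7).
With Mirorb, Valren is earned (B1).
Ionven would need Runval, Dalelm, and Qornor (B10), but Runval is never earned.
Valren: reached.
Mirorb: reached.
Torbel would need Mirorb and Yorrax (B6), but Yorrax is never earned.
Reached: Valren and Mirorb — 2 of the 4.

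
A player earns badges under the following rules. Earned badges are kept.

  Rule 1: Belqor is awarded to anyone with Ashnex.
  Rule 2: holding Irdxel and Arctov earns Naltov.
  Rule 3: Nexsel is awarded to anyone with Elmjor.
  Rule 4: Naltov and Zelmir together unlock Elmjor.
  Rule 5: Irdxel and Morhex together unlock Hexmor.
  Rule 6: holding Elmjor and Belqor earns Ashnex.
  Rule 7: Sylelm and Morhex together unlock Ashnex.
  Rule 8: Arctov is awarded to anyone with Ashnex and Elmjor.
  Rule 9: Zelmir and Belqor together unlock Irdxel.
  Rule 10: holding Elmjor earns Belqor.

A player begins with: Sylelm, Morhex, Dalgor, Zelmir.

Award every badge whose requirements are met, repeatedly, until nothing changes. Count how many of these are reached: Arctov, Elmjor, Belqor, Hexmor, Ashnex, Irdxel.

4

With Sylelm and Morhex, Ashnex is earned (Rule 7).
With Ashnex, Belqor is earned (Rule 1).
With Zelmir and Belqor, Irdxel is earned (Rule 9).
With Irdxel and Morhex, Hexmor is earned (Rule 5).
Arctov would need Ashnex and Elmjor (Rule 8), but Elmjor is never earned.
Elmjor would need Naltov and Zelmir (Rule 4), but Naltov is never earned.
Belqor: reached.
Hexmor: reached.
Ashnex: reached.
Irdxel: reached.
Reached: Belqor, Hexmor, Ashnex, and Irdxel — 4 of the 6.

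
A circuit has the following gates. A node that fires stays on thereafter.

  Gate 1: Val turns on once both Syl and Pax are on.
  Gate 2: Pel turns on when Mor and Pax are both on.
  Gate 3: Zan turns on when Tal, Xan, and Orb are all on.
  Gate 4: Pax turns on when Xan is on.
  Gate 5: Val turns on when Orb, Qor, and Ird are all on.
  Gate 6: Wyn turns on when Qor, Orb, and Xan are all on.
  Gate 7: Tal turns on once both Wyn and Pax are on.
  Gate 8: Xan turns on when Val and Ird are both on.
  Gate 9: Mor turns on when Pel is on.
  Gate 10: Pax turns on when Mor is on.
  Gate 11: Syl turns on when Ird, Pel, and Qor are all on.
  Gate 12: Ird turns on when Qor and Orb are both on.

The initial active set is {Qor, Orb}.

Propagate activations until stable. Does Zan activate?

Yes

Gate 12: Qor and Orb on → Ird on.
Gate 5: Orb, Qor, and Ird on → Val on.
Val and Ird are on, so Xan turns on (Gate 8).
Qor, Orb, and Xan are on, so Wyn turns on (Gate 6).
Gate 4: Xan on → Pax on.
Gate 7: Wyn and Pax on → Tal on.
Gate 3: Tal, Xan, and Orb on → Zan on.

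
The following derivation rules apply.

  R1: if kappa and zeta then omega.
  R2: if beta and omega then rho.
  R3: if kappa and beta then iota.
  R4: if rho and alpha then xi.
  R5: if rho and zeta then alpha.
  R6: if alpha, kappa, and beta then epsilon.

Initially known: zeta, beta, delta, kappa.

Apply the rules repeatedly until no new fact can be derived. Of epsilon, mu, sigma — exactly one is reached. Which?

epsilon

kappa and zeta hold, so omega follows (R1).
beta and omega hold, so rho follows (R2).
From rho and zeta, R5 gives alpha.
alpha, kappa, and beta hold, so epsilon follows (R6).
No rule produces sigma, and it is not given. No rule produces mu, and it is not given.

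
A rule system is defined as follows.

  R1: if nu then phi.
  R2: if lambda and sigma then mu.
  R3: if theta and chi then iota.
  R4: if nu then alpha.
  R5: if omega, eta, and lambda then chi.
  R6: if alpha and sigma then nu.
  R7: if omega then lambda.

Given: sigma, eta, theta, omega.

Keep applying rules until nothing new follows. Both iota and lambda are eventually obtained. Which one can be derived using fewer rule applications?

lambda

lambda: omega holds, so lambda follows (R7). [1 rule application]
iota: omega holds, so lambda follows (R7). omega, eta, and lambda hold, so chi follows (R5). From theta and chi, R3 gives iota. [3 rule applications]
lambda needs fewer.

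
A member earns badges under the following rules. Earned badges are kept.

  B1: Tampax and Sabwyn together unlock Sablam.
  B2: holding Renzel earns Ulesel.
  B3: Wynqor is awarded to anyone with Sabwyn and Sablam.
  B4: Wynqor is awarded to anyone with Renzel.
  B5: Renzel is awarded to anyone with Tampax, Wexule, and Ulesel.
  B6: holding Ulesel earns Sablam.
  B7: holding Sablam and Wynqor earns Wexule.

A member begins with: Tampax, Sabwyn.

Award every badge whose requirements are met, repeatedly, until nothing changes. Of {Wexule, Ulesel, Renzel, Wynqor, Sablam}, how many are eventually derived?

3

With Tampax and Sabwyn, Sablam is earned (B1).
With Sabwyn and Sablam, Wynqor is earned (B3).
With Sablam and Wynqor, Wexule is earned (B7).
Wexule: reached.
Ulesel would need Renzel (B2), but Renzel is never earned.
Renzel would need Tampax, Wexule, and Ulesel (B5), but Ulesel is never earned.
Wynqor: reached.
Sablam: reached.
Reached: Wexule, Wynqor, and Sablam — 3 of the 5.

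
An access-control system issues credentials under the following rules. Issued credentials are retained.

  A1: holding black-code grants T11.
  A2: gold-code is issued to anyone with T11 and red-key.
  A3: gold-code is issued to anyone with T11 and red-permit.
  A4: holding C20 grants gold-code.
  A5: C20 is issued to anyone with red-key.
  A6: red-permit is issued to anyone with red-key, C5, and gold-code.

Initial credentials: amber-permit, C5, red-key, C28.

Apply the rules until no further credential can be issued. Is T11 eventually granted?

T11 would need black-code (A1), but black-code is never granted.

No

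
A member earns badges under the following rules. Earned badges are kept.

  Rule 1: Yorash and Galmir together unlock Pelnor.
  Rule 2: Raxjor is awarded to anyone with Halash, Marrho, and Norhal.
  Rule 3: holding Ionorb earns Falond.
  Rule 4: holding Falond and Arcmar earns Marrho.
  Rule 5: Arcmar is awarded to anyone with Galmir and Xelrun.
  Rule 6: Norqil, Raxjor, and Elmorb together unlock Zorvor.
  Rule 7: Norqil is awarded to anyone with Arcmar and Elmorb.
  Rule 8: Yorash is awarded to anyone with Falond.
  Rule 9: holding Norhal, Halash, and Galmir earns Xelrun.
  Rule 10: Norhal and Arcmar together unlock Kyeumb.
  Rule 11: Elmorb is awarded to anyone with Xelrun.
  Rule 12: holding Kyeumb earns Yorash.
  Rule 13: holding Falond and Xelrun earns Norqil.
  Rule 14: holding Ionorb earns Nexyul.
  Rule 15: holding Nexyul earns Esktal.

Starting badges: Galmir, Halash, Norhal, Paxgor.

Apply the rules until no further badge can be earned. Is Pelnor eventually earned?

With Norhal, Halash, and Galmir, Xelrun is earned (Rule 9).
With Galmir and Xelrun, Arcmar is earned (Rule 5).
With Norhal and Arcmar, Kyeumb is earned (Rule 10).
With Kyeumb, Yorash is earned (Rule 12).
With Yorash and Galmir, Pelnor is earned (Rule 1).

Yes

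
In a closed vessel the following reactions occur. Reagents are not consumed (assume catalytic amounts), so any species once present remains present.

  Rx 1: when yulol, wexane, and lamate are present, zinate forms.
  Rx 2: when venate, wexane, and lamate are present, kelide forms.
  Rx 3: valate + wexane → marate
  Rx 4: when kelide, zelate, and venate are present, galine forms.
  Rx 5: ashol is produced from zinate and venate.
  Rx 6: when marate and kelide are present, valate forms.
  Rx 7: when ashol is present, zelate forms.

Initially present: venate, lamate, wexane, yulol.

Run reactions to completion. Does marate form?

marate would need valate and wexane (Rx 3), but valate never forms.

No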